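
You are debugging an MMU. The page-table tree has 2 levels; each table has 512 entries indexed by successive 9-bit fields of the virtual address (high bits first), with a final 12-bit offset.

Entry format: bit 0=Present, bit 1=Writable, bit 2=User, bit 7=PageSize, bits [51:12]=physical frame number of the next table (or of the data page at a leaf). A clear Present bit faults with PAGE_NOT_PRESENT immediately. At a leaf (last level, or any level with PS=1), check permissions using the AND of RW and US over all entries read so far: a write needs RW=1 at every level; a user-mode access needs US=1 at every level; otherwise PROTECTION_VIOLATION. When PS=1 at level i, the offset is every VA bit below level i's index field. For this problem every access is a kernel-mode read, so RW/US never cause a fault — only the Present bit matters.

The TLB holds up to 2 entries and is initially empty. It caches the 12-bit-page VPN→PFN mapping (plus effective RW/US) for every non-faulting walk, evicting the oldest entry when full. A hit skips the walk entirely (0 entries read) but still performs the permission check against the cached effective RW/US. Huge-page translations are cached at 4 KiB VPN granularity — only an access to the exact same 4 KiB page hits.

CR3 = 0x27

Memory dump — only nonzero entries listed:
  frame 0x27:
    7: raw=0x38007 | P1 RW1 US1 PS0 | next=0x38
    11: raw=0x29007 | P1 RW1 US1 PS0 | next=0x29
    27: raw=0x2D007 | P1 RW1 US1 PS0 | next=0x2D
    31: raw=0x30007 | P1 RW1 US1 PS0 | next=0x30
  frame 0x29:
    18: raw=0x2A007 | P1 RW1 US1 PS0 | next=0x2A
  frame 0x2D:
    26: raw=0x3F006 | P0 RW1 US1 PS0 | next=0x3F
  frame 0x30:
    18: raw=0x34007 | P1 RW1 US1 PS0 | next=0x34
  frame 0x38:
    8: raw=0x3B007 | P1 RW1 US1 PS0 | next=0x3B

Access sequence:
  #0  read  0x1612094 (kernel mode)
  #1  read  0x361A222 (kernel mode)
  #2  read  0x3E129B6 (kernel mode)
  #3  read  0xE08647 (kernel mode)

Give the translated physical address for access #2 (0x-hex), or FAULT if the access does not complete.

Walk each access:
#0 VA=0x1612094 (r,kernel):
  L0: frame=0x27 idx=11 entry=0x29007 [P=1 RW=1 US=1 PS=0]
  L1: frame=0x29 idx=18 entry=0x2A007 [P=1 RW=1 US=1 PS=0]
  ⇒ phys 0x2A094  [2 reads]
#1 VA=0x361A222 (r,kernel):
  L0: frame=0x27 idx=27 entry=0x2D007 [P=1 RW=1 US=1 PS=0]
  L1: frame=0x2D idx=26 entry=0x3F006 [P=0 RW=1 US=1 PS=0]
  → PAGE_NOT_PRESENT  (2 entries read)
#2 VA=0x3E129B6 (r,kernel):
  L0: frame=0x27 idx=31 entry=0x30007 [P=1 RW=1 US=1 PS=0]
  L1: frame=0x30 idx=18 entry=0x34007 [P=1 RW=1 US=1 PS=0]
  ⇒ phys 0x349B6  [2 reads]
#3 VA=0xE08647 (r,kernel):
  L0: frame=0x27 idx=7 entry=0x38007 [P=1 RW=1 US=1 PS=0]
  L1: frame=0x38 idx=8 entry=0x3B007 [P=1 RW=1 US=1 PS=0]
  ⇒ phys 0x3B647  [2 reads]

Access #2 PA: 0x349B6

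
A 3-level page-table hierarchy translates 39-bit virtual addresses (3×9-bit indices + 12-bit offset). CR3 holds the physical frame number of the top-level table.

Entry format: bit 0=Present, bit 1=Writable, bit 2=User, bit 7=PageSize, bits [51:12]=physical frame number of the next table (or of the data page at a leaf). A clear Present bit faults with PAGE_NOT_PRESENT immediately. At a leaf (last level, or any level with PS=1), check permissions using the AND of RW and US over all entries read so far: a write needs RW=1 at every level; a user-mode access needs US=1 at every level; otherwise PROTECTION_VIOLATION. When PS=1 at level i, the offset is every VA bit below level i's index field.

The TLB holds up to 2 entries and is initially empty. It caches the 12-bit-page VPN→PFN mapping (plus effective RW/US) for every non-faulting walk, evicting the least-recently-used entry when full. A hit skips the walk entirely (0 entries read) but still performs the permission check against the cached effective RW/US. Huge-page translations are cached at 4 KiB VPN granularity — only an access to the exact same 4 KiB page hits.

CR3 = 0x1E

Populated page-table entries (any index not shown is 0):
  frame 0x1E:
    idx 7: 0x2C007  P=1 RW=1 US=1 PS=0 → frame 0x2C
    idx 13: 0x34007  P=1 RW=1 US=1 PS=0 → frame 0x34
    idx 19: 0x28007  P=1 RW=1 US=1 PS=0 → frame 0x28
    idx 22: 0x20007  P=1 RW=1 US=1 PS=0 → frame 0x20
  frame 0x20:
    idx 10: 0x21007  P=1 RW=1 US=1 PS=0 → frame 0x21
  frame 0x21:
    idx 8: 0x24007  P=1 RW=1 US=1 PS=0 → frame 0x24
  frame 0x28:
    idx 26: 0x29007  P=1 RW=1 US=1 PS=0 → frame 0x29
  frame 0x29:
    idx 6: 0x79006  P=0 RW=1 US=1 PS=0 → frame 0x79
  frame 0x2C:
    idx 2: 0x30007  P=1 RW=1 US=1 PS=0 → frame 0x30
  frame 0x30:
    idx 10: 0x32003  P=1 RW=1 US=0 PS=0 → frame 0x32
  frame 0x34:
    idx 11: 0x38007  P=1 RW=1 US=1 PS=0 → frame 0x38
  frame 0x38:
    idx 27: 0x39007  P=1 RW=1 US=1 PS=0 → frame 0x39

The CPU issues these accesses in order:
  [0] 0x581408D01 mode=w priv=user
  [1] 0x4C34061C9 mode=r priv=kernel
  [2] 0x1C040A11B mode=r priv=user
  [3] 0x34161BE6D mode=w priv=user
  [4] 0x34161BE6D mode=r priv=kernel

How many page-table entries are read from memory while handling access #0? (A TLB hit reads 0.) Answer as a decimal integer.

Per-access translation:
#0 VA=0x581408D01 (w,user):
  [0] read 0x1E idx=22: raw=0x20007 flags P=1 W=1 U=1 S=0
  [1] read 0x20 idx=10: raw=0x21007 flags P=1 W=1 U=1 S=0
  [2] read 0x21 idx=8: raw=0x24007 flags P=1 W=1 U=1 S=0
  → PA=0x24D01  (3 entries read)
#1 VA=0x4C34061C9 (r,kernel):
  [0] read 0x1E idx=19: raw=0x28007 flags P=1 W=1 U=1 S=0
  [1] read 0x28 idx=26: raw=0x29007 flags P=1 W=1 U=1 S=0
  [2] read 0x29 idx=6: raw=0x79006 flags P=0 W=1 U=1 S=0
  ⇒ fault: PAGE_NOT_PRESENT  — 3 lookups
#2 VA=0x1C040A11B (r,user):
  [0] read 0x1E idx=7: raw=0x2C007 flags P=1 W=1 U=1 S=0
  [1] read 0x2C idx=2: raw=0x30007 flags P=1 W=1 U=1 S=0
  [2] read 0x30 idx=10: raw=0x32003 flags P=1 W=1 U=0 S=0
  ⇒ fault: PROTECTION_VIOLATION  — 3 lookups
#3 VA=0x34161BE6D (w,user):
  [0] read 0x1E idx=13: raw=0x34007 flags P=1 W=1 U=1 S=0
  [1] read 0x34 idx=11: raw=0x38007 flags P=1 W=1 U=1 S=0
  [2] read 0x38 idx=27: raw=0x39007 flags P=1 W=1 U=1 S=0
  → PA=0x39E6D  (3 entries read)
#4 VA=0x34161BE6D (r,kernel):
  TLB hit vpn=0x34161B → PA=0x39E6D

Entries read for #0: 3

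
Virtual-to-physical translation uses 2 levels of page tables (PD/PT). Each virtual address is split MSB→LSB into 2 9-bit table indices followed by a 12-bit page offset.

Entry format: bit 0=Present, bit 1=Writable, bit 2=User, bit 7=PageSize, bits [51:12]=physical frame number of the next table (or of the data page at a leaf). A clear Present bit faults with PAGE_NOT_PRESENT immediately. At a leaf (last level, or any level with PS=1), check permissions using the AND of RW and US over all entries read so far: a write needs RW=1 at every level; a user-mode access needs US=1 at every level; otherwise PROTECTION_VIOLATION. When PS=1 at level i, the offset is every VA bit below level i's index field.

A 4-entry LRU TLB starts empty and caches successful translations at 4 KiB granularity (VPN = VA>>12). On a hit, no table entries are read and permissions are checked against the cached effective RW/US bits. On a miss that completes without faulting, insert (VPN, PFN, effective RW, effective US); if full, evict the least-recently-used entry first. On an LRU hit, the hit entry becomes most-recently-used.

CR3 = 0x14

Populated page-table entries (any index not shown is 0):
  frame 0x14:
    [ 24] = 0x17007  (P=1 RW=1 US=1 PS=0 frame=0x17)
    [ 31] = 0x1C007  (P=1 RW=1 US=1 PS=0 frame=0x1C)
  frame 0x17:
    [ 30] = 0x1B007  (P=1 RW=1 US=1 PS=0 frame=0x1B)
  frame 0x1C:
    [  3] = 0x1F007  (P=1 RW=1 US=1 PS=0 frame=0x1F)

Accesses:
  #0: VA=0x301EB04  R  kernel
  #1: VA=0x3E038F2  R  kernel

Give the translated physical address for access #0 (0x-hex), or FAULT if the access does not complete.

Per-access translation:
#0 VA=0x301EB04 (r,kernel):
  L0 @0x14[24] → 0x17007  P=1,RW=1,US=1,PS=0
  L1 @0x17[30] → 0x1B007  P=1,RW=1,US=1,PS=0
  → PA=0x1BB04  (2 entries read)
#1 VA=0x3E038F2 (r,kernel):
  L0 @0x14[31] → 0x1C007  P=1,RW=1,US=1,PS=0
  L1 @0x1C[3] → 0x1F007  P=1,RW=1,US=1,PS=0
  → PA=0x1F8F2  (2 entries read)

Access #0 PA: 0x1BB04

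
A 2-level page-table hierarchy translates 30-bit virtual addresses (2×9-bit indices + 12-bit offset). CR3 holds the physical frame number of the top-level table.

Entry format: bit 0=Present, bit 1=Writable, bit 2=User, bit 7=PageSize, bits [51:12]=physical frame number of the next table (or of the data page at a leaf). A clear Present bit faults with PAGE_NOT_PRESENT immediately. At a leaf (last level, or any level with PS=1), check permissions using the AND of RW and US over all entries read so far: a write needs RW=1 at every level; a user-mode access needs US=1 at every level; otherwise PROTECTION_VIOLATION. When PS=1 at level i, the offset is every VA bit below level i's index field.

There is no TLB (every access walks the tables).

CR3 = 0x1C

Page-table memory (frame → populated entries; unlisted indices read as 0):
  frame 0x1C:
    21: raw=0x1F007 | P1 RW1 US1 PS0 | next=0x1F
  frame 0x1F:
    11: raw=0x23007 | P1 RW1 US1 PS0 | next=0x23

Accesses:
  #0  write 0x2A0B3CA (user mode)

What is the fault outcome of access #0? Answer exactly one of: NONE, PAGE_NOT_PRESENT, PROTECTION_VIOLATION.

Walk each access:
#0 VA=0x2A0B3CA (w,user):
  [0] read 0x1C idx=21: raw=0x1F007 flags P=1 W=1 U=1 S=0
  [1] read 0x1F idx=11: raw=0x23007 flags P=1 W=1 U=1 S=0
  → PA=0x233CA  (2 entries read)

Access #0 fault: NONE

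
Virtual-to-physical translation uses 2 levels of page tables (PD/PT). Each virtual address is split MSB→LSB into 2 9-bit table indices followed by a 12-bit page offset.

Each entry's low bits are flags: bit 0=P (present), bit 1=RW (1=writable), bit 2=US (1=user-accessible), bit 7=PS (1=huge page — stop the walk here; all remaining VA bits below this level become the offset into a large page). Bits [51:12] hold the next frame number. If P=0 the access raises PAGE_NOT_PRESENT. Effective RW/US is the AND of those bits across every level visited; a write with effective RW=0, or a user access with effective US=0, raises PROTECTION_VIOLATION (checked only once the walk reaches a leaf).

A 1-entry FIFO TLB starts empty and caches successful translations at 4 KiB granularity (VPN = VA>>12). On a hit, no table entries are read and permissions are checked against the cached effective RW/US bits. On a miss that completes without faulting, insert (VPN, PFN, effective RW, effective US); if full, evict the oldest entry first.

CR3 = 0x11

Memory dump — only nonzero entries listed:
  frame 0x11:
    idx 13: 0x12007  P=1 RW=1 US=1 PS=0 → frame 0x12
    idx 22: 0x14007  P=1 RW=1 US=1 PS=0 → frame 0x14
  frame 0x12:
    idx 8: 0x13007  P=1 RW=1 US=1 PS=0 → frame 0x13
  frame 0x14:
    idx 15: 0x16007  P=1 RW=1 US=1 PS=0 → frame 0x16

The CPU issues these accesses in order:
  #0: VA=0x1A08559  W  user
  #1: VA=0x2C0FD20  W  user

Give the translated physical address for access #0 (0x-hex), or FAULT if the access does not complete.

Trace:
#0 VA=0x1A08559 (w,user):
  L0: frame=0x11 idx=13 entry=0x12007 [P=1 RW=1 US=1 PS=0]
  L1: frame=0x12 idx=8 entry=0x13007 [P=1 RW=1 US=1 PS=0]
  → PA=0x13559  (2 entries read)
#1 VA=0x2C0FD20 (w,user):
  L0: frame=0x11 idx=22 entry=0x14007 [P=1 RW=1 US=1 PS=0]
  L1: frame=0x14 idx=15 entry=0x16007 [P=1 RW=1 US=1 PS=0]
  → PA=0x16D20  (2 entries read)

Access #0 PA: 0x13559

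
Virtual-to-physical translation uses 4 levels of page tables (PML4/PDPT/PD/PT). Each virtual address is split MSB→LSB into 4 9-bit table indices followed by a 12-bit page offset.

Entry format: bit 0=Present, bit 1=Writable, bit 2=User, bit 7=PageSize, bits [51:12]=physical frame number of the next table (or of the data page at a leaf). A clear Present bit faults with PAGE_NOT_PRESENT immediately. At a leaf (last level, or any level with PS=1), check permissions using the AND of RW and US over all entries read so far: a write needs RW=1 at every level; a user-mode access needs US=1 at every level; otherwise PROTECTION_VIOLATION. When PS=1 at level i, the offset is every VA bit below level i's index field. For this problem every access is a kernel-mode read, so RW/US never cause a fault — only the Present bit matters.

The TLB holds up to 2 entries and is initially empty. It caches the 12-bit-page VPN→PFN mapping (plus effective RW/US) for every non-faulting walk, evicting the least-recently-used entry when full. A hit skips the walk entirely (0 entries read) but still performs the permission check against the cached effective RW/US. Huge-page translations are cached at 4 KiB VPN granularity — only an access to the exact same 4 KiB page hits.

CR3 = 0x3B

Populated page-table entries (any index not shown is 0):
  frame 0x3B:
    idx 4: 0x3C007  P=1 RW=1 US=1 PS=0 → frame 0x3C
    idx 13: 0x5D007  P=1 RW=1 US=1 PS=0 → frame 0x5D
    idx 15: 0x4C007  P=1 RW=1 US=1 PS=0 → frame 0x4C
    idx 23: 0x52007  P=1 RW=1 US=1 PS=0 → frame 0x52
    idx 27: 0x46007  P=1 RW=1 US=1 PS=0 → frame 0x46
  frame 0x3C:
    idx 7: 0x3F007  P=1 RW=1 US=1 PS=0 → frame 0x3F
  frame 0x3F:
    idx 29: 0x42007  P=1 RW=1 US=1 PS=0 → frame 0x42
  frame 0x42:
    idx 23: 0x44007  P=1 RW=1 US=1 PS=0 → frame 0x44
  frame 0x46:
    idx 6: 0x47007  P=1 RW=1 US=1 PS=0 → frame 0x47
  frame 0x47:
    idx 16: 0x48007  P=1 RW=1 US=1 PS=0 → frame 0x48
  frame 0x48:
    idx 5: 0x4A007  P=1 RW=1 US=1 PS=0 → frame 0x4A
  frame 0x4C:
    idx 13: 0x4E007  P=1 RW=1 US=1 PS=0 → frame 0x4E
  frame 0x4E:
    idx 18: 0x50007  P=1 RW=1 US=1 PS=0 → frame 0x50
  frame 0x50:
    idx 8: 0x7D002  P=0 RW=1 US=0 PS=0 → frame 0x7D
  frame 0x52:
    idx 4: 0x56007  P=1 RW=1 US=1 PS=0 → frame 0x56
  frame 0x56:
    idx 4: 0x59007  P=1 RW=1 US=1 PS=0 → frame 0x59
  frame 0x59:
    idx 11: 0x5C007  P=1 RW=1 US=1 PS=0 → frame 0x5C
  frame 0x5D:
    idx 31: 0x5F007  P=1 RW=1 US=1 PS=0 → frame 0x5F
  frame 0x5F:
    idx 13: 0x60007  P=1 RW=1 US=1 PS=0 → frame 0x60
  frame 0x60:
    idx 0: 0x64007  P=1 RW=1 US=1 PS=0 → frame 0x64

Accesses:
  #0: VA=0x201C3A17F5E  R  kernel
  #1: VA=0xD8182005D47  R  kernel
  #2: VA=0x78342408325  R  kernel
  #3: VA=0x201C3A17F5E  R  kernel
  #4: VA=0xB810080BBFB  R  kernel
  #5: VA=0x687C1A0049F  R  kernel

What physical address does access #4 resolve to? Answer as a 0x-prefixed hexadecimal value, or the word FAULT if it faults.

Walk each access:
#0 VA=0x201C3A17F5E (r,kernel):
  L0: frame=0x3B idx=4 entry=0x3C007 [P=1 RW=1 US=1 PS=0]
  L1: frame=0x3C idx=7 entry=0x3F007 [P=1 RW=1 US=1 PS=0]
  L2: frame=0x3F idx=29 entry=0x42007 [P=1 RW=1 US=1 PS=0]
  L3: frame=0x42 idx=23 entry=0x44007 [P=1 RW=1 US=1 PS=0]
  ⇒ phys 0x44F5E  [4 reads]
#1 VA=0xD8182005D47 (r,kernel):
  L0: frame=0x3B idx=27 entry=0x46007 [P=1 RW=1 US=1 PS=0]
  L1: frame=0x46 idx=6 entry=0x47007 [P=1 RW=1 US=1 PS=0]
  L2: frame=0x47 idx=16 entry=0x48007 [P=1 RW=1 US=1 PS=0]
  L3: frame=0x48 idx=5 entry=0x4A007 [P=1 RW=1 US=1 PS=0]
  ⇒ phys 0x4AD47  [4 reads]
#2 VA=0x78342408325 (r,kernel):
  L0: frame=0x3B idx=15 entry=0x4C007 [P=1 RW=1 US=1 PS=0]
  L1: frame=0x4C idx=13 entry=0x4E007 [P=1 RW=1 US=1 PS=0]
  L2: frame=0x4E idx=18 entry=0x50007 [P=1 RW=1 US=1 PS=0]
  L3: frame=0x50 idx=8 entry=0x7D002 [P=0 RW=1 US=0 PS=0]
  → PAGE_NOT_PRESENT  (4 entries read)
#3 VA=0x201C3A17F5E (r,kernel):
  TLB hit vpn=0x201C3A17 → PA=0x44F5E
#4 VA=0xB810080BBFB (r,kernel):
  L0: frame=0x3B idx=23 entry=0x52007 [P=1 RW=1 US=1 PS=0]
  L1: frame=0x52 idx=4 entry=0x56007 [P=1 RW=1 US=1 PS=0]
  L2: frame=0x56 idx=4 entry=0x59007 [P=1 RW=1 US=1 PS=0]
  L3: frame=0x59 idx=11 entry=0x5C007 [P=1 RW=1 US=1 PS=0]
  ⇒ phys 0x5CBFB  [4 reads]
#5 VA=0x687C1A0049F (r,kernel):
  L0: frame=0x3B idx=13 entry=0x5D007 [P=1 RW=1 US=1 PS=0]
  L1: frame=0x5D idx=31 entry=0x5F007 [P=1 RW=1 US=1 PS=0]
  L2: frame=0x5F idx=13 entry=0x60007 [P=1 RW=1 US=1 PS=0]
  L3: frame=0x60 idx=0 entry=0x64007 [P=1 RW=1 US=1 PS=0]
  ⇒ phys 0x6449F  [4 reads]

Access #4 PA: 0x5CBFB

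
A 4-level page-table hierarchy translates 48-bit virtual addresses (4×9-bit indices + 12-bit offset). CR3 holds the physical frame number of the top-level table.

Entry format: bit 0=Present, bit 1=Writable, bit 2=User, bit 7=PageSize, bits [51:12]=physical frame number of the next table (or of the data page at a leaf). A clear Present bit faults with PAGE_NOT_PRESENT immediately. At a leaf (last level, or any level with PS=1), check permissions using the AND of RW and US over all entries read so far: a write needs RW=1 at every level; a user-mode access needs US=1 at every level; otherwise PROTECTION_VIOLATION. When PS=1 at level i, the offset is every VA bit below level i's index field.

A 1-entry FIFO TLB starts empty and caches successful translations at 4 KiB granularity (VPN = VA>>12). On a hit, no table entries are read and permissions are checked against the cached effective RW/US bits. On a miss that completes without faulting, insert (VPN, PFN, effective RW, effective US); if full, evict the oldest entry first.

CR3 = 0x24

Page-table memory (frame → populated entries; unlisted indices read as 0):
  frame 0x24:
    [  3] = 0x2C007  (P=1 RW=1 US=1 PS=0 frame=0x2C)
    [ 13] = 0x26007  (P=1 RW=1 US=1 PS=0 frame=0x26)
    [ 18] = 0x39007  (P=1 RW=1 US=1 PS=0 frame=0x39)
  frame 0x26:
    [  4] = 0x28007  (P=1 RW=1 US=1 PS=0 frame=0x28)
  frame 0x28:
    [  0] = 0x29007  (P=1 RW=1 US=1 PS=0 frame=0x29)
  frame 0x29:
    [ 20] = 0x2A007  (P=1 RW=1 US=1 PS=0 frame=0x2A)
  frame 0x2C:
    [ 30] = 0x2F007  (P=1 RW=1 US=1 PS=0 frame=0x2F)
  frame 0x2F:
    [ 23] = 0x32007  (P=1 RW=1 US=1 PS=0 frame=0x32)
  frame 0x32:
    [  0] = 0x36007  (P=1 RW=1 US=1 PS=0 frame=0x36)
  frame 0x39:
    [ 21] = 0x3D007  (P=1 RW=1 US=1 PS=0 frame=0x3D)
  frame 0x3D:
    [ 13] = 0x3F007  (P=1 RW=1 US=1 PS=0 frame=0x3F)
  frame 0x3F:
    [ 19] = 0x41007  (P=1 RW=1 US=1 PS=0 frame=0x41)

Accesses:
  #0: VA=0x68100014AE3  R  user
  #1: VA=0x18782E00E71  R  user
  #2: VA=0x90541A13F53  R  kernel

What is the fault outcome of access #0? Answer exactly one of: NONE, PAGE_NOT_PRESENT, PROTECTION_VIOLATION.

Walk each access:
#0 VA=0x68100014AE3 (r,user):
  lvl0: tbl 0x24, slot 13 ⇒ 0x26007 (P1/RW1/US1/PS0)
  lvl1: tbl 0x26, slot 4 ⇒ 0x28007 (P1/RW1/US1/PS0)
  lvl2: tbl 0x28, slot 0 ⇒ 0x29007 (P1/RW1/US1/PS0)
  lvl3: tbl 0x29, slot 20 ⇒ 0x2A007 (P1/RW1/US1/PS0)
  ✓ 0x2AAE3  — 4 lookups
#1 VA=0x18782E00E71 (r,user):
  lvl0: tbl 0x24, slot 3 ⇒ 0x2C007 (P1/RW1/US1/PS0)
  lvl1: tbl 0x2C, slot 30 ⇒ 0x2F007 (P1/RW1/US1/PS0)
  lvl2: tbl 0x2F, slot 23 ⇒ 0x32007 (P1/RW1/US1/PS0)
  lvl3: tbl 0x32, slot 0 ⇒ 0x36007 (P1/RW1/US1/PS0)
  ✓ 0x36E71  — 4 lookups
#2 VA=0x90541A13F53 (r,kernel):
  lvl0: tbl 0x24, slot 18 ⇒ 0x39007 (P1/RW1/US1/PS0)
  lvl1: tbl 0x39, slot 21 ⇒ 0x3D007 (P1/RW1/US1/PS0)
  lvl2: tbl 0x3D, slot 13 ⇒ 0x3F007 (P1/RW1/US1/PS0)
  lvl3: tbl 0x3F, slot 19 ⇒ 0x41007 (P1/RW1/US1/PS0)
  ✓ 0x41F53  — 4 lookups

Access #0 fault: NONE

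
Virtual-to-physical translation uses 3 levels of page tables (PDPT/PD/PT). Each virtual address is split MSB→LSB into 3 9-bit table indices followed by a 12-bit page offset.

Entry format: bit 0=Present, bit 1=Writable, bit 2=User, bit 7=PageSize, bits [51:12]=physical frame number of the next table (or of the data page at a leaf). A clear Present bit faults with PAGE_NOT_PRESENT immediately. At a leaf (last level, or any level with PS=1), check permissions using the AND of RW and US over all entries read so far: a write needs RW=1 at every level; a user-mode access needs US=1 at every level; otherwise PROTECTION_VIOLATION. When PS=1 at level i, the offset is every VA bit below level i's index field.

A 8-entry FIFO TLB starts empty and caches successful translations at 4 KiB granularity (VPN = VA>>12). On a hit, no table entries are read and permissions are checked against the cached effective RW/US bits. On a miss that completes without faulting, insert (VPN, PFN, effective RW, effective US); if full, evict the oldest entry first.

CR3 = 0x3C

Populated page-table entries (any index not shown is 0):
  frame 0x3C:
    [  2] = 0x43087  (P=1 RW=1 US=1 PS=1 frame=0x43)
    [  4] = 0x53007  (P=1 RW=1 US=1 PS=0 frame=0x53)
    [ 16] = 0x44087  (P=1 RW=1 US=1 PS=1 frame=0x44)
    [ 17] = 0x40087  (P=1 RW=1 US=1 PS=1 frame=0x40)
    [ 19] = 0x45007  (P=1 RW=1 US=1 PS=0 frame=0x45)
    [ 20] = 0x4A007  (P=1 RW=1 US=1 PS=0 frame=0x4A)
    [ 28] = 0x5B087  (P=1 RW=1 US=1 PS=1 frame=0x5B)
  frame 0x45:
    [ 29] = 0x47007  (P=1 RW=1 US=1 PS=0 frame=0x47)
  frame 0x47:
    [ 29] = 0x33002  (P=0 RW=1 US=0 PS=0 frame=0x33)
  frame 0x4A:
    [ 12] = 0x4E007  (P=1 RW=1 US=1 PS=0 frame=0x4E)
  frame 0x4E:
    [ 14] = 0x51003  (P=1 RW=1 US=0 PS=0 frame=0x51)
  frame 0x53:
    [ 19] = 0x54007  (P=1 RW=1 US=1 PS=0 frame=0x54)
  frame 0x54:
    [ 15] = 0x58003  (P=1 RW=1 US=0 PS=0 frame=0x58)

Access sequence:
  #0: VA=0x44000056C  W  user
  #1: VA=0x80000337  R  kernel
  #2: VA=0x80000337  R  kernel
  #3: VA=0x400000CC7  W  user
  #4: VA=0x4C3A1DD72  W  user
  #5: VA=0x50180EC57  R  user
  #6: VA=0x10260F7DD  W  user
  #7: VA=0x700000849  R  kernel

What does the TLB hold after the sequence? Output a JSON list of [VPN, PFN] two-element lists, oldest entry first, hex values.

Trace:
#0 VA=0x44000056C (w,user):
  lvl0: tbl 0x3C, slot 17 ⇒ 0x40087 (P1/RW1/US1/PS1)
  ✓ 0x4056C (huge @L0)  — 1 lookups
#1 VA=0x80000337 (r,kernel):
  lvl0: tbl 0x3C, slot 2 ⇒ 0x43087 (P1/RW1/US1/PS1)
  ✓ 0x43337 (huge @L0)  — 1 lookups
#2 VA=0x80000337 (r,kernel):
  TLB hit vpn=0x80000 → PA=0x43337
#3 VA=0x400000CC7 (w,user):
  lvl0: tbl 0x3C, slot 16 ⇒ 0x44087 (P1/RW1/US1/PS1)
  ✓ 0x44CC7 (huge @L0)  — 1 lookups
#4 VA=0x4C3A1DD72 (w,user):
  lvl0: tbl 0x3C, slot 19 ⇒ 0x45007 (P1/RW1/US1/PS0)
  lvl1: tbl 0x45, slot 29 ⇒ 0x47007 (P1/RW1/US1/PS0)
  lvl2: tbl 0x47, slot 29 ⇒ 0x33002 (P0/RW1/US0/PS0)
  ✗ PAGE_NOT_PRESENT  [3 reads]
#5 VA=0x50180EC57 (r,user):
  lvl0: tbl 0x3C, slot 20 ⇒ 0x4A007 (P1/RW1/US1/PS0)
  lvl1: tbl 0x4A, slot 12 ⇒ 0x4E007 (P1/RW1/US1/PS0)
  lvl2: tbl 0x4E, slot 14 ⇒ 0x51003 (P1/RW1/US0/PS0)
  ✗ PROTECTION_VIOLATION  [3 reads]
#6 VA=0x10260F7DD (w,user):
  lvl0: tbl 0x3C, slot 4 ⇒ 0x53007 (P1/RW1/US1/PS0)
  lvl1: tbl 0x53, slot 19 ⇒ 0x54007 (P1/RW1/US1/PS0)
  lvl2: tbl 0x54, slot 15 ⇒ 0x58003 (P1/RW1/US0/PS0)
  ✗ PROTECTION_VIOLATION  [3 reads]
#7 VA=0x700000849 (r,kernel):
  lvl0: tbl 0x3C, slot 28 ⇒ 0x5B087 (P1/RW1/US1/PS1)
  ✓ 0x5B849 (huge @L0)  — 1 lookups

TLB: [["0x440000", "0x40"], ["0x80000", "0x43"], ["0x400000", "0x44"], ["0x700000", "0x5B"]]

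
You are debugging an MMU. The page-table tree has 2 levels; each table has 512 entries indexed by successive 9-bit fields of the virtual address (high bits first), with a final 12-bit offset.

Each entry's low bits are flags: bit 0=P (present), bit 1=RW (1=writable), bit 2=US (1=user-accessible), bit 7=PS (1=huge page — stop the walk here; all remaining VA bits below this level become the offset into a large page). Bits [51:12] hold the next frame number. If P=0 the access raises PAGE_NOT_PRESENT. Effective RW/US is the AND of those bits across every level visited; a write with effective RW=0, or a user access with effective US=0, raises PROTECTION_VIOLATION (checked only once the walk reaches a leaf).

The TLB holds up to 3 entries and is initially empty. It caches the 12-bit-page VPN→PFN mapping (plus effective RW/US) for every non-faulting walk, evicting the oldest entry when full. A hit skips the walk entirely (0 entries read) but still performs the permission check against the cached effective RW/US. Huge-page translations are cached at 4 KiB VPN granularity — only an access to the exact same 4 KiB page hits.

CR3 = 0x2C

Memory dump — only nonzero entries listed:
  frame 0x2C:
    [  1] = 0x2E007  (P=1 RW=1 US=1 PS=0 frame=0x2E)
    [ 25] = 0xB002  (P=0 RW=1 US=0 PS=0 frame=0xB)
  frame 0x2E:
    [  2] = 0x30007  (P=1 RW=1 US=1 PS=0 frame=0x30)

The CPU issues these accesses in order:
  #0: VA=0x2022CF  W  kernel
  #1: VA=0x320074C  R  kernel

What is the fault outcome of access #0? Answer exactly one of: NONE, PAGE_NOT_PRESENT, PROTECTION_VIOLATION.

Per-access translation:
#0 VA=0x2022CF (w,kernel):
  [0] read 0x2C idx=1: raw=0x2E007 flags P=1 W=1 U=1 S=0
  [1] read 0x2E idx=2: raw=0x30007 flags P=1 W=1 U=1 S=0
  ✓ 0x302CF  — 2 lookups
#1 VA=0x320074C (r,kernel):
  [0] read 0x2C idx=25: raw=0xB002 flags P=0 W=1 U=0 S=0
  → PAGE_NOT_PRESENT  (1 entries read)

Access #0 fault: NONE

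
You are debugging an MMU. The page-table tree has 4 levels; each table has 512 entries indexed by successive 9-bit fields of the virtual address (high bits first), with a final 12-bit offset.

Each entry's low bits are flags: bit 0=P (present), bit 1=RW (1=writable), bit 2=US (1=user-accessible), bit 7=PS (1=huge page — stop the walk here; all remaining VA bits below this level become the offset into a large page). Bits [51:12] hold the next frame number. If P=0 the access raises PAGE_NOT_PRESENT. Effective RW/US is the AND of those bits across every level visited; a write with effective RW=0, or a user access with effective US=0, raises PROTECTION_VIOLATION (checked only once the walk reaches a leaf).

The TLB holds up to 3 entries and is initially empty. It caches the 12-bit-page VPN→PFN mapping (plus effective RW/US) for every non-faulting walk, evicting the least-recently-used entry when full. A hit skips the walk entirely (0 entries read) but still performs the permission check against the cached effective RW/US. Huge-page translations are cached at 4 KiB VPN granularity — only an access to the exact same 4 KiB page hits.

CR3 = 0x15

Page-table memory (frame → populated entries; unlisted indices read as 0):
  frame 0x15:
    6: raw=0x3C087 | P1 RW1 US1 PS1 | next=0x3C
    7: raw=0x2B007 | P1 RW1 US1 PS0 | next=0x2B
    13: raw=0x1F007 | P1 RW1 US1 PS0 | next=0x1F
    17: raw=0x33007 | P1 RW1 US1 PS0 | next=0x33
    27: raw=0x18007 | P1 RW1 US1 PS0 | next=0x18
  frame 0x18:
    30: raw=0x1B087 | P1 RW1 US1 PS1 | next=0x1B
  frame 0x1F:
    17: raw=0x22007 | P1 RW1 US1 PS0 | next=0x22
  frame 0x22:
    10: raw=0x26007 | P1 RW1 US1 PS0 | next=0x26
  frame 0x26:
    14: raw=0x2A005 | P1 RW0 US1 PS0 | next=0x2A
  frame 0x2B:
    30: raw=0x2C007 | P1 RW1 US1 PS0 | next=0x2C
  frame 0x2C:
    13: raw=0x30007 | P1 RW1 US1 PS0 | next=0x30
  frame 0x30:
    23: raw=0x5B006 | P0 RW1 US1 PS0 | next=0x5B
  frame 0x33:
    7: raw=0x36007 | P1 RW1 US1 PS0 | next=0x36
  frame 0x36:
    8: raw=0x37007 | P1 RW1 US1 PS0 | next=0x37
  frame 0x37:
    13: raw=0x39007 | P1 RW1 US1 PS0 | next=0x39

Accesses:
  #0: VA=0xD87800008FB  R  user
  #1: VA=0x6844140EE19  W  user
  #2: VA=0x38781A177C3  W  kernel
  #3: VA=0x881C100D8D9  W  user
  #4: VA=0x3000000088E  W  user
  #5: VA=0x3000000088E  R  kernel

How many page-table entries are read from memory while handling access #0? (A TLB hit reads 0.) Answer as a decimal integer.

Walk each access:
#0 VA=0xD87800008FB (r,user):
  L0: frame=0x15 idx=27 entry=0x18007 [P=1 RW=1 US=1 PS=0]
  L1: frame=0x18 idx=30 entry=0x1B087 [P=1 RW=1 US=1 PS=1]
  ✓ 0x1B8FB (huge @L1)  — 2 lookups
#1 VA=0x6844140EE19 (w,user):
  L0: frame=0x15 idx=13 entry=0x1F007 [P=1 RW=1 US=1 PS=0]
  L1: frame=0x1F idx=17 entry=0x22007 [P=1 RW=1 US=1 PS=0]
  L2: frame=0x22 idx=10 entry=0x26007 [P=1 RW=1 US=1 PS=0]
  L3: frame=0x26 idx=14 entry=0x2A005 [P=1 RW=0 US=1 PS=0]
  ✗ PROTECTION_VIOLATION  [4 reads]
#2 VA=0x38781A177C3 (w,kernel):
  L0: frame=0x15 idx=7 entry=0x2B007 [P=1 RW=1 US=1 PS=0]
  L1: frame=0x2B idx=30 entry=0x2C007 [P=1 RW=1 US=1 PS=0]
  L2: frame=0x2C idx=13 entry=0x30007 [P=1 RW=1 US=1 PS=0]
  L3: frame=0x30 idx=23 entry=0x5B006 [P=0 RW=1 US=1 PS=0]
  ✗ PAGE_NOT_PRESENT  [4 reads]
#3 VA=0x881C100D8D9 (w,user):
  L0: frame=0x15 idx=17 entry=0x33007 [P=1 RW=1 US=1 PS=0]
  L1: frame=0x33 idx=7 entry=0x36007 [P=1 RW=1 US=1 PS=0]
  L2: frame=0x36 idx=8 entry=0x37007 [P=1 RW=1 US=1 PS=0]
  L3: frame=0x37 idx=13 entry=0x39007 [P=1 RW=1 US=1 PS=0]
  ✓ 0x398D9  — 4 lookups
#4 VA=0x3000000088E (w,user):
  L0: frame=0x15 idx=6 entry=0x3C087 [P=1 RW=1 US=1 PS=1]
  ✓ 0x3C88E (huge @L0)  — 1 lookups
#5 VA=0x3000000088E (r,kernel):
  TLB hit vpn=0x30000000 → PA=0x3C88E

Entries read for #0: 2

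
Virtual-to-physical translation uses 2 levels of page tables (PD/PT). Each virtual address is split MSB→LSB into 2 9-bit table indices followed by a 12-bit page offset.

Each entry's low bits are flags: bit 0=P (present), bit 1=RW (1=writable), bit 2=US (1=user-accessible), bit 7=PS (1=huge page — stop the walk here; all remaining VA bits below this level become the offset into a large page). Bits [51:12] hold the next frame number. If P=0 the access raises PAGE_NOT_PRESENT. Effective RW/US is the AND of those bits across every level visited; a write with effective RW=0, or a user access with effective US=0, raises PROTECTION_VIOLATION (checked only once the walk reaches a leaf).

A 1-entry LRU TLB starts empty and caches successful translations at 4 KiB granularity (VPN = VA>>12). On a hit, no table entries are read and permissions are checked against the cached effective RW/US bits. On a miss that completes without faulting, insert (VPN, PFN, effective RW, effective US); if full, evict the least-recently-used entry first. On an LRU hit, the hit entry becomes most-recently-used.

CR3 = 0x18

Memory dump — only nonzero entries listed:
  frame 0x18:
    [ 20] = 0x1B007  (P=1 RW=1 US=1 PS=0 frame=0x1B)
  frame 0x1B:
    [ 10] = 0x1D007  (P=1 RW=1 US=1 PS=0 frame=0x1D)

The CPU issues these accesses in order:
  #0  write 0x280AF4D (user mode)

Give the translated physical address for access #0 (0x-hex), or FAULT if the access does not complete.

Trace:
#0 VA=0x280AF4D (w,user):
  [0] read 0x18 idx=20: raw=0x1B007 flags P=1 W=1 U=1 S=0
  [1] read 0x1B idx=10: raw=0x1D007 flags P=1 W=1 U=1 S=0
  ⇒ phys 0x1DF4D  [2 reads]

Access #0 PA: 0x1DF4D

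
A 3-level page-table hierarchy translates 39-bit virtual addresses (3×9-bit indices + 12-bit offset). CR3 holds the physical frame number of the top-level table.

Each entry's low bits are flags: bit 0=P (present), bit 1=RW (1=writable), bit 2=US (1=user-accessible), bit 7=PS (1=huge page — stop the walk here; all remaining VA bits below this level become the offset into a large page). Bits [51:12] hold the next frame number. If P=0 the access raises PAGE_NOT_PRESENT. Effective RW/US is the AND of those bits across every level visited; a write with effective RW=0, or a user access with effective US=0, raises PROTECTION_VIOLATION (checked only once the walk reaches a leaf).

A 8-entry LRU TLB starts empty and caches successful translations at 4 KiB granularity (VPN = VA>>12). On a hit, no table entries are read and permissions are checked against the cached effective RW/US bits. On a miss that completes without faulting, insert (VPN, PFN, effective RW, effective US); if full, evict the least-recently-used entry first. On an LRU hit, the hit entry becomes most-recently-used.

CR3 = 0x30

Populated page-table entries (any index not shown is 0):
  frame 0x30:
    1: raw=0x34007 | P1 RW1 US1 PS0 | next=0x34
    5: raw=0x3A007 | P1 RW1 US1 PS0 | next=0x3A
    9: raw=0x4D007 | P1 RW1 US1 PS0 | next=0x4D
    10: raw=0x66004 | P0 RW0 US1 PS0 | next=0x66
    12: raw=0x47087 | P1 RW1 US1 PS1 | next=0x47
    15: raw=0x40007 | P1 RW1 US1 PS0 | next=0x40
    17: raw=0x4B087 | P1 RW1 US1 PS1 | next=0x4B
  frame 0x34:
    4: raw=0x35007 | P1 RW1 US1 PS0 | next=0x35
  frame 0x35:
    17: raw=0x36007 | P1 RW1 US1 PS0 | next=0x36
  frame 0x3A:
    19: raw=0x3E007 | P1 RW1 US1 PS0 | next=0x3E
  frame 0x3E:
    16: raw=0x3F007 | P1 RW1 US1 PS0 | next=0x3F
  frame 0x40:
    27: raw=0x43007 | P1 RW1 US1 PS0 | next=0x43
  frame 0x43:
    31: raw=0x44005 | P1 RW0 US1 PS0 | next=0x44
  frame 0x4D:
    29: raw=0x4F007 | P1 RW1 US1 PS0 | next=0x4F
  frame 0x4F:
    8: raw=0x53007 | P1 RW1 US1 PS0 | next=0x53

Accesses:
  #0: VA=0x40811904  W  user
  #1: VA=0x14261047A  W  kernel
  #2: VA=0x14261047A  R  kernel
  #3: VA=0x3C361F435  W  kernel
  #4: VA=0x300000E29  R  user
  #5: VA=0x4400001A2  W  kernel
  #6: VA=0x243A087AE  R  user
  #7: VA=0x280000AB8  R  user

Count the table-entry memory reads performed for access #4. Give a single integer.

Walk each access:
#0 VA=0x40811904 (w,user):
  [0] read 0x30 idx=1: raw=0x34007 flags P=1 W=1 U=1 S=0
  [1] read 0x34 idx=4: raw=0x35007 flags P=1 W=1 U=1 S=0
  [2] read 0x35 idx=17: raw=0x36007 flags P=1 W=1 U=1 S=0
  → PA=0x36904  (3 entries read)
#1 VA=0x14261047A (w,kernel):
  [0] read 0x30 idx=5: raw=0x3A007 flags P=1 W=1 U=1 S=0
  [1] read 0x3A idx=19: raw=0x3E007 flags P=1 W=1 U=1 S=0
  [2] read 0x3E idx=16: raw=0x3F007 flags P=1 W=1 U=1 S=0
  → PA=0x3F47A  (3 entries read)
#2 VA=0x14261047A (r,kernel):
  TLB hit vpn=0x142610 → PA=0x3F47A
#3 VA=0x3C361F435 (w,kernel):
  [0] read 0x30 idx=15: raw=0x40007 flags P=1 W=1 U=1 S=0
  [1] read 0x40 idx=27: raw=0x43007 flags P=1 W=1 U=1 S=0
  [2] read 0x43 idx=31: raw=0x44005 flags P=1 W=0 U=1 S=0
  → PROTECTION_VIOLATION  (3 entries read)
#4 VA=0x300000E29 (r,user):
  [0] read 0x30 idx=12: raw=0x47087 flags P=1 W=1 U=1 S=1
  → PA=0x47E29 (huge @L0)  (1 entries read)
#5 VA=0x4400001A2 (w,kernel):
  [0] read 0x30 idx=17: raw=0x4B087 flags P=1 W=1 U=1 S=1
  → PA=0x4B1A2 (huge @L0)  (1 entries read)
#6 VA=0x243A087AE (r,user):
  [0] read 0x30 idx=9: raw=0x4D007 flags P=1 W=1 U=1 S=0
  [1] read 0x4D idx=29: raw=0x4F007 flags P=1 W=1 U=1 S=0
  [2] read 0x4F idx=8: raw=0x53007 flags P=1 W=1 U=1 S=0
  → PA=0x537AE  (3 entries read)
#7 VA=0x280000AB8 (r,user):
  [0] read 0x30 idx=10: raw=0x66004 flags P=0 W=0 U=1 S=0
  → PAGE_NOT_PRESENT  (1 entries read)

Entries read for #4: 1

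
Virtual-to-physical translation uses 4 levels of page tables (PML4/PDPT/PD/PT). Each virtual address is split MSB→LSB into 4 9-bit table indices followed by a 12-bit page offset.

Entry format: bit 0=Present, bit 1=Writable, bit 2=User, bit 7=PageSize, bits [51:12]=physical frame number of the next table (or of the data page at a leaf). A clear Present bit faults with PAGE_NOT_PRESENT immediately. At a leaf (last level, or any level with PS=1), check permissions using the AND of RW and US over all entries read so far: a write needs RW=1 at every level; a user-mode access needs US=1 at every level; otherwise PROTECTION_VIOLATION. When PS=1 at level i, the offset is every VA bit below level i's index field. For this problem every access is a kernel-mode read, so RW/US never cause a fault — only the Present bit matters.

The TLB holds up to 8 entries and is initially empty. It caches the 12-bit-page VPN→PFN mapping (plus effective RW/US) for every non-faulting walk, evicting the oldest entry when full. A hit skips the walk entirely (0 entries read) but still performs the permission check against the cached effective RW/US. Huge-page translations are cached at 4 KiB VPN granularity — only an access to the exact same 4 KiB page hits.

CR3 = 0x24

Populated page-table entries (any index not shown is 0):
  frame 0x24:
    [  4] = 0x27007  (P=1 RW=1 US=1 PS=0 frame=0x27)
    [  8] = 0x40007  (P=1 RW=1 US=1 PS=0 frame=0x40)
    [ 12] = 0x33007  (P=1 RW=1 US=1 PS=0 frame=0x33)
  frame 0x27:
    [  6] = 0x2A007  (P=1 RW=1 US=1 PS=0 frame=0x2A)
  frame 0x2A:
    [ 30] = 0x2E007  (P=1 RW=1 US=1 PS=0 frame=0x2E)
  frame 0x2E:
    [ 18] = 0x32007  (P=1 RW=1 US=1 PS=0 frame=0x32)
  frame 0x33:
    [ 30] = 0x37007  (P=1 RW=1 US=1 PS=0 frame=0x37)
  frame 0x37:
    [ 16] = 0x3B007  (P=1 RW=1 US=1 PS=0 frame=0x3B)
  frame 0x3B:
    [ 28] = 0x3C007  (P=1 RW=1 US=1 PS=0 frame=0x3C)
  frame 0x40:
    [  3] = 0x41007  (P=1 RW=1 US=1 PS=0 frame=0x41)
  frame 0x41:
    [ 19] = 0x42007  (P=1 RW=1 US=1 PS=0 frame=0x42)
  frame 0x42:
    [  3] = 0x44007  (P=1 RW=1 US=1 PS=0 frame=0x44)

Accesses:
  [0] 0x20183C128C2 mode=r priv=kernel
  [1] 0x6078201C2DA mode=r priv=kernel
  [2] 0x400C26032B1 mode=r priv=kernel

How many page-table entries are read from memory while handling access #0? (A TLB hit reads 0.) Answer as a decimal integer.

Walk each access:
#0 VA=0x20183C128C2 (r,kernel):
  L0: frame=0x24 idx=4 entry=0x27007 [P=1 RW=1 US=1 PS=0]
  L1: frame=0x27 idx=6 entry=0x2A007 [P=1 RW=1 US=1 PS=0]
  L2: frame=0x2A idx=30 entry=0x2E007 [P=1 RW=1 US=1 PS=0]
  L3: frame=0x2E idx=18 entry=0x32007 [P=1 RW=1 US=1 PS=0]
  → PA=0x328C2  (4 entries read)
#1 VA=0x6078201C2DA (r,kernel):
  L0: frame=0x24 idx=12 entry=0x33007 [P=1 RW=1 US=1 PS=0]
  L1: frame=0x33 idx=30 entry=0x37007 [P=1 RW=1 US=1 PS=0]
  L2: frame=0x37 idx=16 entry=0x3B007 [P=1 RW=1 US=1 PS=0]
  L3: frame=0x3B idx=28 entry=0x3C007 [P=1 RW=1 US=1 PS=0]
  → PA=0x3C2DA  (4 entries read)
#2 VA=0x400C26032B1 (r,kernel):
  L0: frame=0x24 idx=8 entry=0x40007 [P=1 RW=1 US=1 PS=0]
  L1: frame=0x40 idx=3 entry=0x41007 [P=1 RW=1 US=1 PS=0]
  L2: frame=0x41 idx=19 entry=0x42007 [P=1 RW=1 US=1 PS=0]
  L3: frame=0x42 idx=3 entry=0x44007 [P=1 RW=1 US=1 PS=0]
  → PA=0x442B1  (4 entries read)

Entries read for #0: 4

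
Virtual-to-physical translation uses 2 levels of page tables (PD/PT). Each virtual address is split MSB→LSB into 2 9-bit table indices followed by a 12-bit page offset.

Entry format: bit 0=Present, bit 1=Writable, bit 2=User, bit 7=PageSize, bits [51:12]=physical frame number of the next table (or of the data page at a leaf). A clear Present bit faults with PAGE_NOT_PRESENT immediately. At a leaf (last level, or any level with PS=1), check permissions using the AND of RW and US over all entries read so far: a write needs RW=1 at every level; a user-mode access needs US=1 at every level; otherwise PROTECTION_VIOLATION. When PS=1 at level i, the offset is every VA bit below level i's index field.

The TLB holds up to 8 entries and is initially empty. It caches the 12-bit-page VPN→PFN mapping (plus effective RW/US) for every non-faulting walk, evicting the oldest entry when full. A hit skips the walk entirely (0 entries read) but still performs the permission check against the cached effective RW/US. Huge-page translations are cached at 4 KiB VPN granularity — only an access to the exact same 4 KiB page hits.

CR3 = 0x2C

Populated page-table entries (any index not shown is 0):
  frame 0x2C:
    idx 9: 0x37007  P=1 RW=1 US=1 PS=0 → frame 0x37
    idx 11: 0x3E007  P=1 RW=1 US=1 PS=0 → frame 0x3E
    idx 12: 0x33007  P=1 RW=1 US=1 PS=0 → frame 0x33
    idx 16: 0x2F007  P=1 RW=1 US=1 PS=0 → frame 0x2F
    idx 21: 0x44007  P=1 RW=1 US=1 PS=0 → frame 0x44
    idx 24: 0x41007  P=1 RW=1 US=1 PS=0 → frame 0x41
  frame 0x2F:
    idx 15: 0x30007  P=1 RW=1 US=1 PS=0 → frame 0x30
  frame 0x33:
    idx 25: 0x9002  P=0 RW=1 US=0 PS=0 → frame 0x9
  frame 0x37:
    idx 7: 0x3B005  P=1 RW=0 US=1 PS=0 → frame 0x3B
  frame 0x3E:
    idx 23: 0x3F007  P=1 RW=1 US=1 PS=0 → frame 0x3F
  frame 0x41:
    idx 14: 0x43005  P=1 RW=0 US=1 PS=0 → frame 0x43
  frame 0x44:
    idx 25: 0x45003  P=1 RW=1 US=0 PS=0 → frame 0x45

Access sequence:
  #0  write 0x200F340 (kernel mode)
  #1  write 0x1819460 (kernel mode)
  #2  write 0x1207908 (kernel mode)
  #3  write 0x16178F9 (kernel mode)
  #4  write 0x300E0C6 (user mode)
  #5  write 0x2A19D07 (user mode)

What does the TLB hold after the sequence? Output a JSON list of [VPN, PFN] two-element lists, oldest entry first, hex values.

Trace:
#0 VA=0x200F340 (w,kernel):
  L0 @0x2C[16] → 0x2F007  P=1,RW=1,US=1,PS=0
  L1 @0x2F[15] → 0x30007  P=1,RW=1,US=1,PS=0
  → PA=0x30340  (2 entries read)
#1 VA=0x1819460 (w,kernel):
  L0 @0x2C[12] → 0x33007  P=1,RW=1,US=1,PS=0
  L1 @0x33[25] → 0x9002  P=0,RW=1,US=0,PS=0
  ⇒ fault: PAGE_NOT_PRESENT  — 2 lookups
#2 VA=0x1207908 (w,kernel):
  L0 @0x2C[9] → 0x37007  P=1,RW=1,US=1,PS=0
  L1 @0x37[7] → 0x3B005  P=1,RW=0,US=1,PS=0
  ⇒ fault: PROTECTION_VIOLATION  — 2 lookups
#3 VA=0x16178F9 (w,kernel):
  L0 @0x2C[11] → 0x3E007  P=1,RW=1,US=1,PS=0
  L1 @0x3E[23] → 0x3F007  P=1,RW=1,US=1,PS=0
  → PA=0x3F8F9  (2 entries read)
#4 VA=0x300E0C6 (w,user):
  L0 @0x2C[24] → 0x41007  P=1,RW=1,US=1,PS=0
  L1 @0x41[14] → 0x43005  P=1,RW=0,US=1,PS=0
  ⇒ fault: PROTECTION_VIOLATION  — 2 lookups
#5 VA=0x2A19D07 (w,user):
  L0 @0x2C[21] → 0x44007  P=1,RW=1,US=1,PS=0
  L1 @0x44[25] → 0x45003  P=1,RW=1,US=0,PS=0
  ⇒ fault: PROTECTION_VIOLATION  — 2 lookups

TLB: [["0x200F", "0x30"], ["0x1617", "0x3F"]]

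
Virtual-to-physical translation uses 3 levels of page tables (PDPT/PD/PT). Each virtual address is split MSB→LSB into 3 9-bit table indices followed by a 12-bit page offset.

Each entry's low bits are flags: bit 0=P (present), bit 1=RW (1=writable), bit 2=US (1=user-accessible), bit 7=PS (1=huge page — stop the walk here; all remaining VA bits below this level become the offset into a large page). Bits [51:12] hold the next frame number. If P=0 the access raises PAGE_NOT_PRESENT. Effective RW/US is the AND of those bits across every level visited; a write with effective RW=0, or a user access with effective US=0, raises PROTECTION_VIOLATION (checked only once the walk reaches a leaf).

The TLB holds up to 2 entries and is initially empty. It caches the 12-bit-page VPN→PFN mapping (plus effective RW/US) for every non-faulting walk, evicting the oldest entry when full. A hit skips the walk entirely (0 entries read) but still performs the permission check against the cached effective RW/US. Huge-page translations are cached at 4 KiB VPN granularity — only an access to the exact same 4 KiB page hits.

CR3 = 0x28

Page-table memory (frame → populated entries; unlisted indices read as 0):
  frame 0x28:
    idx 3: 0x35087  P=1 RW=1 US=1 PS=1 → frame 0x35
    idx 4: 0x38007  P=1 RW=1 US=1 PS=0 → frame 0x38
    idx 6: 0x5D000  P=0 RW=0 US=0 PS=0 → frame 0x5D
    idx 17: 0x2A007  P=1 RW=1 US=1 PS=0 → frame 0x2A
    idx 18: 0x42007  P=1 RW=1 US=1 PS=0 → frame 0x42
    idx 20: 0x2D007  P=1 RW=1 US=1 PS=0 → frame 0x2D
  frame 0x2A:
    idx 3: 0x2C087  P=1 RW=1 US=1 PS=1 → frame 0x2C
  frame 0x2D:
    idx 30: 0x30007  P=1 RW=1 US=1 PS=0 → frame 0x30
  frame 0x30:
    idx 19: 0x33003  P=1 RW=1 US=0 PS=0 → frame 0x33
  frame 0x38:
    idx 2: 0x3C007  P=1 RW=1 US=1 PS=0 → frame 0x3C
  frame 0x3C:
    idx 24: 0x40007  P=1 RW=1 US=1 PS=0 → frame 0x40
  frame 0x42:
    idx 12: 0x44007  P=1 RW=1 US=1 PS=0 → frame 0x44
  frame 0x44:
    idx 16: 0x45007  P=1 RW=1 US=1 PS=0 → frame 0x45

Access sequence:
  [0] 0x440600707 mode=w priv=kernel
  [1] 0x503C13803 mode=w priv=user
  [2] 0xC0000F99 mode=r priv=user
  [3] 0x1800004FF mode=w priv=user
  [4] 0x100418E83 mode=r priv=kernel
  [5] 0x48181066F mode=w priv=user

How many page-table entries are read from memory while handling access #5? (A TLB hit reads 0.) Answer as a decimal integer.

Per-access translation:
#0 VA=0x440600707 (w,kernel):
  L0: frame=0x28 idx=17 entry=0x2A007 [P=1 RW=1 US=1 PS=0]
  L1: frame=0x2A idx=3 entry=0x2C087 [P=1 RW=1 US=1 PS=1]
  ⇒ phys 0x2C707 (huge @L1)  [2 reads]
#1 VA=0x503C13803 (w,user):
  L0: frame=0x28 idx=20 entry=0x2D007 [P=1 RW=1 US=1 PS=0]
  L1: frame=0x2D idx=30 entry=0x30007 [P=1 RW=1 US=1 PS=0]
  L2: frame=0x30 idx=19 entry=0x33003 [P=1 RW=1 US=0 PS=0]
  ✗ PROTECTION_VIOLATION  [3 reads]
#2 VA=0xC0000F99 (r,user):
  L0: frame=0x28 idx=3 entry=0x35087 [P=1 RW=1 US=1 PS=1]
  ⇒ phys 0x35F99 (huge @L0)  [1 reads]
#3 VA=0x1800004FF (w,user):
  L0: frame=0x28 idx=6 entry=0x5D000 [P=0 RW=0 US=0 PS=0]
  ✗ PAGE_NOT_PRESENT  [1 reads]
#4 VA=0x100418E83 (r,kernel):
  L0: frame=0x28 idx=4 entry=0x38007 [P=1 RW=1 US=1 PS=0]
  L1: frame=0x38 idx=2 entry=0x3C007 [P=1 RW=1 US=1 PS=0]
  L2: frame=0x3C idx=24 entry=0x40007 [P=1 RW=1 US=1 PS=0]
  ⇒ phys 0x40E83  [3 reads]
#5 VA=0x48181066F (w,user):
  L0: frame=0x28 idx=18 entry=0x42007 [P=1 RW=1 US=1 PS=0]
  L1: frame=0x42 idx=12 entry=0x44007 [P=1 RW=1 US=1 PS=0]
  L2: frame=0x44 idx=16 entry=0x45007 [P=1 RW=1 US=1 PS=0]
  ⇒ phys 0x4566F  [3 reads]

Entries read for #5: 3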